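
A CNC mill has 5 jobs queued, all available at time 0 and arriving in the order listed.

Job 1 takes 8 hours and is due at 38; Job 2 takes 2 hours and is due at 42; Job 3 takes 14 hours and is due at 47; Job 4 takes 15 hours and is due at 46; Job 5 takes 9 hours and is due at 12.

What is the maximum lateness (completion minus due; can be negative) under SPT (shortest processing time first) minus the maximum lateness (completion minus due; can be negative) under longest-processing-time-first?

-19

SPT (increasing processing time): Job 2 Job 1 Job 5 Job 3 Job 4.
Job 2: 0→2, due 42, lateness -40
Job 1: 2→10, due 38, lateness -28
Job 5: 10→19, due 12, lateness 7
Job 3: 19→33, due 47, lateness -14
Job 4: 33→48, due 46, lateness 2
Maximum = 7.
LPT (decreasing processing time): Job 4 Job 3 Job 5 Job 1 Job 2.
Job 4: 0→15, due 46, lateness -31
Job 3: 15→29, due 47, lateness -18
Job 5: 29→38, due 12, lateness 26
Job 1: 38→46, due 38, lateness 8
Job 2: 46→48, due 42, lateness 6
Maximum = 26.
Difference = 7 − 26 = -19.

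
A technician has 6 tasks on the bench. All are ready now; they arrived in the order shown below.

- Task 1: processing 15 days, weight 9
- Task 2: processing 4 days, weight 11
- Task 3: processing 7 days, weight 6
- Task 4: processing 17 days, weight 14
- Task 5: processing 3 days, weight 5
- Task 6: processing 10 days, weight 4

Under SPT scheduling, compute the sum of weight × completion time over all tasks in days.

1407

SPT (increasing processing time): Task 5 Task 2 Task 3 Task 6 Task 1 Task 4.
Task 5: finishes 3, weight 5, w·C = 15
Task 2: finishes 7, weight 11, w·C = 77
Task 3: finishes 14, weight 6, w·C = 84
Task 6: finishes 24, weight 4, w·C = 96
Task 1: finishes 39, weight 9, w·C = 351
Task 4: finishes 56, weight 14, w·C = 784
Sum = 15+77+84+96+351+784 = 1407.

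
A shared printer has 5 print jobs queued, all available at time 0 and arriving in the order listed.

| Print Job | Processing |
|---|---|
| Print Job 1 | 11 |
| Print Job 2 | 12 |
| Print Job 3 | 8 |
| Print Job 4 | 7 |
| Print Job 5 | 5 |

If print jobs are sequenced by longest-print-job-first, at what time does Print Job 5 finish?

LPT (decreasing processing time): Print Job 2 Print Job 1 Print Job 3 Print Job 4 Print Job 5.
Print Job 2: 0→12
Print Job 1: 12→23
Print Job 3: 23→31
Print Job 4: 31→38
Print Job 5: 38→43

43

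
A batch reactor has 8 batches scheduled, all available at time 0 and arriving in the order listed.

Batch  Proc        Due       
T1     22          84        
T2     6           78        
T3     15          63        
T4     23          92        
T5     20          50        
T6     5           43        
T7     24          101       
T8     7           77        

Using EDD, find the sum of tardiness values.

EDD (increasing due date): T6 T5 T3 T8 T2 T1 T4 T7.
T6: 0→5, due 43, tardiness 0
T5: 5→25, due 50, tardiness 0
T3: 25→40, due 63, tardiness 0
T8: 40→47, due 77, tardiness 0
T2: 47→53, due 78, tardiness 0
T1: 53→75, due 84, tardiness 0
T4: 75→98, due 92, tardiness 6
T7: 98→122, due 101, tardiness 21
Sum = 0+0+0+0+0+0+6+21 = 27.

27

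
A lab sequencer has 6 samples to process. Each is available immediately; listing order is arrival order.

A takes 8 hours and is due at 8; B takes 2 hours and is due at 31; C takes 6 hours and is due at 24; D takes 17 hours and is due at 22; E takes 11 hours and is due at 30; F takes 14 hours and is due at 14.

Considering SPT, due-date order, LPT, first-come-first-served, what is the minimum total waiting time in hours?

SPT (increasing processing time): B C A E F D.
B: waits 0, runs 0→2
C: waits 2, runs 2→8
A: waits 8, runs 8→16
E: waits 16, runs 16→27
F: waits 27, runs 27→41
D: waits 41, runs 41→58
Sum = 0+2+8+16+27+41 = 94.
EDD (increasing due date): A F D C E B.
A: waits 0, runs 0→8
F: waits 8, runs 8→22
D: waits 22, runs 22→39
C: waits 39, runs 39→45
E: waits 45, runs 45→56
B: waits 56, runs 56→58
Sum = 0+8+22+39+45+56 = 170.
LPT (decreasing processing time): D F E A C B.
D: waits 0, runs 0→17
F: waits 17, runs 17→31
E: waits 31, runs 31→42
A: waits 42, runs 42→50
C: waits 50, runs 50→56
B: waits 56, runs 56→58
Sum = 0+17+31+42+50+56 = 196.
FIFO (arrival order): A B C D E F.
A: waits 0, runs 0→8
B: waits 8, runs 8→10
C: waits 10, runs 10→16
D: waits 16, runs 16→33
E: waits 33, runs 33→44
F: waits 44, runs 44→58
Sum = 0+8+10+16+33+44 = 111.
SPT 94, EDD 170, LPT 196, FIFO 111 → minimum 94.

94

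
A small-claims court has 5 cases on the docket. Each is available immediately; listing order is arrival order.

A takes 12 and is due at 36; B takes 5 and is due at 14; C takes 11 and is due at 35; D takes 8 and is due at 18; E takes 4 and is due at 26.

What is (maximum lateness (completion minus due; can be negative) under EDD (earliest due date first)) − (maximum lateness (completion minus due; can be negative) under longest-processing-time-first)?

-18

EDD (increasing due date): B D E C A.
B: 0→5, due 14, lateness -9
D: 5→13, due 18, lateness -5
E: 13→17, due 26, lateness -9
C: 17→28, due 35, lateness -7
A: 28→40, due 36, lateness 4
Maximum = 4.
LPT (decreasing processing time): A C D B E.
A: 0→12, due 36, lateness -24
C: 12→23, due 35, lateness -12
D: 23→31, due 18, lateness 13
B: 31→36, due 14, lateness 22
E: 36→40, due 26, lateness 14
Maximum = 22.
Difference = 4 − 22 = -18.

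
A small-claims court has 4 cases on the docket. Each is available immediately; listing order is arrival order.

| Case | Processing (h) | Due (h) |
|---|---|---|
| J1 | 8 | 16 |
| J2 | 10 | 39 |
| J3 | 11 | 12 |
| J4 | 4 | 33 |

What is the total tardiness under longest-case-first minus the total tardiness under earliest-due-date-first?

10

LPT (decreasing processing time): J3 J2 J1 J4.
J3: 0→11, due 12, tardiness 0
J2: 11→21, due 39, tardiness 0
J1: 21→29, due 16, tardiness 13
J4: 29→33, due 33, tardiness 0
Sum = 0+0+13+0 = 13.
EDD (increasing due date): J3 J1 J4 J2.
J3: 0→11, due 12, tardiness 0
J1: 11→19, due 16, tardiness 3
J4: 19→23, due 33, tardiness 0
J2: 23→33, due 39, tardiness 0
Sum = 0+3+0+0 = 3.
Difference = 13 − 3 = 10.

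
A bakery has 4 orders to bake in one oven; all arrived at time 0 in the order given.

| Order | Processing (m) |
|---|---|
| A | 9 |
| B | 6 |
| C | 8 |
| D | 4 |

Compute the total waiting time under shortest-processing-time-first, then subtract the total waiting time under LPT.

-17

SPT (increasing processing time): D B C A.
D: waits 0, runs 0→4
B: waits 4, runs 4→10
C: waits 10, runs 10→18
A: waits 18, runs 18→27
Sum = 0+4+10+18 = 32.
LPT (decreasing processing time): A C B D.
A: waits 0, runs 0→9
C: waits 9, runs 9→17
B: waits 17, runs 17→23
D: waits 23, runs 23→27
Sum = 0+9+17+23 = 49.
Difference = 32 − 49 = -17.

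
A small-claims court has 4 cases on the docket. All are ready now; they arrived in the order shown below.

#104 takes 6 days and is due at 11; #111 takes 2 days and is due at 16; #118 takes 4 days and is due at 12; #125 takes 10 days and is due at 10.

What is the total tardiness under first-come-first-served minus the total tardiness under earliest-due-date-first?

FIFO (arrival order): #104 #111 #118 #125.
#104: 0→6, due 11, tardiness 0
#111: 6→8, due 16, tardiness 0
#118: 8→12, due 12, tardiness 0
#125: 12→22, due 10, tardiness 12
Sum = 0+0+0+12 = 12.
EDD (increasing due date): #125 #104 #118 #111.
#125: 0→10, due 10, tardiness 0
#104: 10→16, due 11, tardiness 5
#118: 16→20, due 12, tardiness 8
#111: 20→22, due 16, tardiness 6
Sum = 0+5+8+6 = 19.
Difference = 12 − 19 = -7.

-7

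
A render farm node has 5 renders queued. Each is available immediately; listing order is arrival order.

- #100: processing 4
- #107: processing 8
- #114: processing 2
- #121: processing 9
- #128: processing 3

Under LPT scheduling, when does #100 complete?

LPT (decreasing processing time): #121 #107 #100 #128 #114.
#121: 0→9
#107: 9→17
#100: 17→21

21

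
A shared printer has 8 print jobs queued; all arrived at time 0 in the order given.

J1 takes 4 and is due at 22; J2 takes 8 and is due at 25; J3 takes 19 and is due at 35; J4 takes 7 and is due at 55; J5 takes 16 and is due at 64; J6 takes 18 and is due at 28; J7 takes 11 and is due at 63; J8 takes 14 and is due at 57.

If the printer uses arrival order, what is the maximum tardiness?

44

FIFO (arrival order): J1 J2 J3 J4 J5 J6 J7 J8.
J1: 0→4, due 22, tardiness 0
J2: 4→12, due 25, tardiness 0
J3: 12→31, due 35, tardiness 0
J4: 31→38, due 55, tardiness 0
J5: 38→54, due 64, tardiness 0
J6: 54→72, due 28, tardiness 44
J7: 72→83, due 63, tardiness 20
J8: 83→97, due 57, tardiness 40
Maximum = 44.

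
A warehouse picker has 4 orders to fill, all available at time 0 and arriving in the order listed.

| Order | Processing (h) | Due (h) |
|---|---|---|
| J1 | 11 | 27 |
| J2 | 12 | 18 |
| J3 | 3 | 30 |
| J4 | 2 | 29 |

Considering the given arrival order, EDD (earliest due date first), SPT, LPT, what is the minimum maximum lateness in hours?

-2

FIFO (arrival order): J1 J2 J3 J4.
J1: 0→11, due 27, lateness -16
J2: 11→23, due 18, lateness 5
J3: 23→26, due 30, lateness -4
J4: 26→28, due 29, lateness -1
Maximum = 5.
EDD (increasing due date): J2 J1 J4 J3.
J2: 0→12, due 18, lateness -6
J1: 12→23, due 27, lateness -4
J4: 23→25, due 29, lateness -4
J3: 25→28, due 30, lateness -2
Maximum = -2.
SPT (increasing processing time): J4 J3 J1 J2.
J4: 0→2, due 29, lateness -27
J3: 2→5, due 30, lateness -25
J1: 5→16, due 27, lateness -11
J2: 16→28, due 18, lateness 10
Maximum = 10.
LPT (decreasing processing time): J2 J1 J3 J4.
J2: 0→12, due 18, lateness -6
J1: 12→23, due 27, lateness -4
J3: 23→26, due 30, lateness -4
J4: 26→28, due 29, lateness -1
Maximum = -1.
FIFO 5, EDD -2, SPT 10, LPT -1 → minimum -2.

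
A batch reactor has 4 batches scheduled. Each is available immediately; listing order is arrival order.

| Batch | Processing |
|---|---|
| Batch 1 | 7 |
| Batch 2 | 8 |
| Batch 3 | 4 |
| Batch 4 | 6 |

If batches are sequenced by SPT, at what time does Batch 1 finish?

SPT (increasing processing time): Batch 3 Batch 4 Batch 1 Batch 2.
Batch 3: 0→4
Batch 4: 4→10
Batch 1: 10→17

17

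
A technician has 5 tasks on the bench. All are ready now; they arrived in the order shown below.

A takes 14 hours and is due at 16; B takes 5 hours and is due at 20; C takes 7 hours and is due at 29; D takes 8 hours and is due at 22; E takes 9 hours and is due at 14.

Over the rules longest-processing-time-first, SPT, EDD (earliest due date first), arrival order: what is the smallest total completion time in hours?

109

LPT (decreasing processing time): A E D C B.
A: 0→14
E: 14→23
D: 23→31
C: 31→38
B: 38→43
Sum = 14+23+31+38+43 = 149.
SPT (increasing processing time): B C D E A.
B: 0→5
C: 5→12
D: 12→20
E: 20→29
A: 29→43
Sum = 5+12+20+29+43 = 109.
EDD (increasing due date): E A B D C.
E: 0→9
A: 9→23
B: 23→28
D: 28→36
C: 36→43
Sum = 9+23+28+36+43 = 139.
FIFO (arrival order): A B C D E.
A: 0→14
B: 14→19
C: 19→26
D: 26→34
E: 34→43
Sum = 14+19+26+34+43 = 136.
LPT 149, SPT 109, EDD 139, FIFO 136 → minimum 109.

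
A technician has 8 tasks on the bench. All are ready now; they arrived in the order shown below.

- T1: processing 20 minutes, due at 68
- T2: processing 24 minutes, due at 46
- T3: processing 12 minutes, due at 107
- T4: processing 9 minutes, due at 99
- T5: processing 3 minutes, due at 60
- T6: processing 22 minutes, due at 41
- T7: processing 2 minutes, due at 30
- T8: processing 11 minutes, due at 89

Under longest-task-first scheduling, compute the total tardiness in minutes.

LPT (decreasing processing time): T2 T6 T1 T3 T8 T4 T5 T7.
T2: 0→24, due 46, tardiness 0
T6: 24→46, due 41, tardiness 5
T1: 46→66, due 68, tardiness 0
T3: 66→78, due 107, tardiness 0
T8: 78→89, due 89, tardiness 0
T4: 89→98, due 99, tardiness 0
T5: 98→101, due 60, tardiness 41
T7: 101→103, due 30, tardiness 73
Sum = 0+5+0+0+0+0+41+73 = 119.

119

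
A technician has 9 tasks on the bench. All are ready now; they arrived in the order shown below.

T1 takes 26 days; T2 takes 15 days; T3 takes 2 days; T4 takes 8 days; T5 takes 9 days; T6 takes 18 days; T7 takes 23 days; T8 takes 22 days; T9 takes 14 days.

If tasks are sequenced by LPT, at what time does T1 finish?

26

LPT (decreasing processing time): T1 T7 T8 T6 T2 T9 T5 T4 T3.
T1: 0→26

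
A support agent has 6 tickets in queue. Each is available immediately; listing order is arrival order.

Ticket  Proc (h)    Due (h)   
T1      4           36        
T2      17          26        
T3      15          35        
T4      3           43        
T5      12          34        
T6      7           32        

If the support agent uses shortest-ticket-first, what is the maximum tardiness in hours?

SPT (increasing processing time): T4 T1 T6 T5 T3 T2.
T4: 0→3, due 43, tardiness 0
T1: 3→7, due 36, tardiness 0
T6: 7→14, due 32, tardiness 0
T5: 14→26, due 34, tardiness 0
T3: 26→41, due 35, tardiness 6
T2: 41→58, due 26, tardiness 32
Maximum = 32.

32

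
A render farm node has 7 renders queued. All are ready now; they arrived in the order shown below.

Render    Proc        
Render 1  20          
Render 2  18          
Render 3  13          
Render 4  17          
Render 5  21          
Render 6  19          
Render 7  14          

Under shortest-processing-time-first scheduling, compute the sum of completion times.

450

SPT (increasing processing time): Render 3 Render 7 Render 4 Render 2 Render 6 Render 1 Render 5.
Render 3: 0→13
Render 7: 13→27
Render 4: 27→44
Render 2: 44→62
Render 6: 62→81
Render 1: 81→101
Render 5: 101→122
Sum = 13+27+44+62+81+101+122 = 450.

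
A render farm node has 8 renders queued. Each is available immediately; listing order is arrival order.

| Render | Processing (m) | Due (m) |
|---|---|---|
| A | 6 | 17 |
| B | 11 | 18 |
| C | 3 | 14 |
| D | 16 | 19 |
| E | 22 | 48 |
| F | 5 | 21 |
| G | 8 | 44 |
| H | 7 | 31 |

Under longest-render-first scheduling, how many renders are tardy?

LPT (decreasing processing time): E D B G H A F C.
E: 0→22, due 48, tardiness 0
D: 22→38, due 19, tardiness 19
B: 38→49, due 18, tardiness 31
G: 49→57, due 44, tardiness 13
H: 57→64, due 31, tardiness 33
A: 64→70, due 17, tardiness 53
F: 70→75, due 21, tardiness 54
C: 75→78, due 14, tardiness 64
Late renders: 7.

7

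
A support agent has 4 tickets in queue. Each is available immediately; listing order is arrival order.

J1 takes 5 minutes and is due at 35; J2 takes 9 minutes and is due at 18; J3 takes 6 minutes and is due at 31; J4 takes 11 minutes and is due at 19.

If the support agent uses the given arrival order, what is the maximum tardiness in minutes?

12

FIFO (arrival order): J1 J2 J3 J4.
J1: 0→5, due 35, tardiness 0
J2: 5→14, due 18, tardiness 0
J3: 14→20, due 31, tardiness 0
J4: 20→31, due 19, tardiness 12
Maximum = 12.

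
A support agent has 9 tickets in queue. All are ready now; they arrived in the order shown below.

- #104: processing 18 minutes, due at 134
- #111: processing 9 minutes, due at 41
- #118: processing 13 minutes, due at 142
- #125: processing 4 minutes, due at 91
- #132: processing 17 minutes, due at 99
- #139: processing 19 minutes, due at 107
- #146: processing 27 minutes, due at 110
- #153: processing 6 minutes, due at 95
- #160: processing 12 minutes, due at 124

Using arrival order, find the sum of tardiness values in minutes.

19

FIFO (arrival order): #104 #111 #118 #125 #132 #139 #146 #153 #160.
#104: 0→18, due 134, tardiness 0
#111: 18→27, due 41, tardiness 0
#118: 27→40, due 142, tardiness 0
#125: 40→44, due 91, tardiness 0
#132: 44→61, due 99, tardiness 0
#139: 61→80, due 107, tardiness 0
#146: 80→107, due 110, tardiness 0
#153: 107→113, due 95, tardiness 18
#160: 113→125, due 124, tardiness 1
Sum = 0+0+0+0+0+0+0+18+1 = 19.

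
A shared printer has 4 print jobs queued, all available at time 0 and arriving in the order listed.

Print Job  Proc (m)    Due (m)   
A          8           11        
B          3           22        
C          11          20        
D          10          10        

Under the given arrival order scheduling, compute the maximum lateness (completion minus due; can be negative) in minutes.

22

FIFO (arrival order): A B C D.
A: 0→8, due 11, lateness -3
B: 8→11, due 22, lateness -11
C: 11→22, due 20, lateness 2
D: 22→32, due 10, lateness 22
Maximum = 22.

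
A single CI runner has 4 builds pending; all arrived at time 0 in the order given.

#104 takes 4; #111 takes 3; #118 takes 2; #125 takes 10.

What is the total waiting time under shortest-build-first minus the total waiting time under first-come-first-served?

SPT (increasing processing time): #118 #111 #104 #125.
#118: waits 0, runs 0→2
#111: waits 2, runs 2→5
#104: waits 5, runs 5→9
#125: waits 9, runs 9→19
Sum = 0+2+5+9 = 16.
FIFO (arrival order): #104 #111 #118 #125.
#104: waits 0, runs 0→4
#111: waits 4, runs 4→7
#118: waits 7, runs 7→9
#125: waits 9, runs 9→19
Sum = 0+4+7+9 = 20.
Difference = 16 − 20 = -4.

-4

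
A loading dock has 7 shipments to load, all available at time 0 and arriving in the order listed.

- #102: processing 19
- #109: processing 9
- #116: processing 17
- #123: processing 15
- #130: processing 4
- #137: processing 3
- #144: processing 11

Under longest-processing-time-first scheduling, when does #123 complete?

51

LPT (decreasing processing time): #102 #116 #123 #144 #109 #130 #137.
#102: 0→19
#116: 19→36
#123: 36→51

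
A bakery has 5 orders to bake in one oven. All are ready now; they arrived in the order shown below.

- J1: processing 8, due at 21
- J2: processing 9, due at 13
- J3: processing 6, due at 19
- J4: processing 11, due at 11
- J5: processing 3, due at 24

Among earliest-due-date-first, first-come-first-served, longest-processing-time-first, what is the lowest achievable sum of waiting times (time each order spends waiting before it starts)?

82

EDD (increasing due date): J4 J2 J3 J1 J5.
J4: waits 0, runs 0→11
J2: waits 11, runs 11→20
J3: waits 20, runs 20→26
J1: waits 26, runs 26→34
J5: waits 34, runs 34→37
Sum = 0+11+20+26+34 = 91.
FIFO (arrival order): J1 J2 J3 J4 J5.
J1: waits 0, runs 0→8
J2: waits 8, runs 8→17
J3: waits 17, runs 17→23
J4: waits 23, runs 23→34
J5: waits 34, runs 34→37
Sum = 0+8+17+23+34 = 82.
LPT (decreasing processing time): J4 J2 J1 J3 J5.
J4: waits 0, runs 0→11
J2: waits 11, runs 11→20
J1: waits 20, runs 20→28
J3: waits 28, runs 28→34
J5: waits 34, runs 34→37
Sum = 0+11+20+28+34 = 93.
EDD 91, FIFO 82, LPT 93 → minimum 82.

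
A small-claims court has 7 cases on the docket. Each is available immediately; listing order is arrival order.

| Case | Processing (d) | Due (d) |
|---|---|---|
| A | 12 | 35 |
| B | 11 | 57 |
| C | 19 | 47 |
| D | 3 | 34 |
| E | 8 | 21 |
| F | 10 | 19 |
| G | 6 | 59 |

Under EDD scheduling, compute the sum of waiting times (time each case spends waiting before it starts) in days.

EDD (increasing due date): F E D A C B G.
F: waits 0, runs 0→10
E: waits 10, runs 10→18
D: waits 18, runs 18→21
A: waits 21, runs 21→33
C: waits 33, runs 33→52
B: waits 52, runs 52→63
G: waits 63, runs 63→69
Sum = 0+10+18+21+33+52+63 = 197.

197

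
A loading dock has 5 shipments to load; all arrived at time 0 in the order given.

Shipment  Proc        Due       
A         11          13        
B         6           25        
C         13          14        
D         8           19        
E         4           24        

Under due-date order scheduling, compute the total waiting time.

103

EDD (increasing due date): A C D E B.
A: waits 0, runs 0→11
C: waits 11, runs 11→24
D: waits 24, runs 24→32
E: waits 32, runs 32→36
B: waits 36, runs 36→42
Sum = 0+11+24+32+36 = 103.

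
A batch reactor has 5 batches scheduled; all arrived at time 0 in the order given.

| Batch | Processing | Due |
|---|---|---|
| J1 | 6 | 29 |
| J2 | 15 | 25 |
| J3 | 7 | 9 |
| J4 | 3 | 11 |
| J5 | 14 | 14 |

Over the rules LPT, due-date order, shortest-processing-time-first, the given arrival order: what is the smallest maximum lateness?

16

LPT (decreasing processing time): J2 J5 J3 J1 J4.
J2: 0→15, due 25, lateness -10
J5: 15→29, due 14, lateness 15
J3: 29→36, due 9, lateness 27
J1: 36→42, due 29, lateness 13
J4: 42→45, due 11, lateness 34
Maximum = 34.
EDD (increasing due date): J3 J4 J5 J2 J1.
J3: 0→7, due 9, lateness -2
J4: 7→10, due 11, lateness -1
J5: 10→24, due 14, lateness 10
J2: 24→39, due 25, lateness 14
J1: 39→45, due 29, lateness 16
Maximum = 16.
SPT (increasing processing time): J4 J1 J3 J5 J2.
J4: 0→3, due 11, lateness -8
J1: 3→9, due 29, lateness -20
J3: 9→16, due 9, lateness 7
J5: 16→30, due 14, lateness 16
J2: 30→45, due 25, lateness 20
Maximum = 20.
FIFO (arrival order): J1 J2 J3 J4 J5.
J1: 0→6, due 29, lateness -23
J2: 6→21, due 25, lateness -4
J3: 21→28, due 9, lateness 19
J4: 28→31, due 11, lateness 20
J5: 31→45, due 14, lateness 31
Maximum = 31.
LPT 34, EDD 16, SPT 20, FIFO 31 → minimum 16.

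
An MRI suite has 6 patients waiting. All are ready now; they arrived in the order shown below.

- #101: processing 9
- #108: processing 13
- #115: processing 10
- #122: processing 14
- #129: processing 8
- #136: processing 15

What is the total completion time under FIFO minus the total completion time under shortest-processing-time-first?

FIFO (arrival order): #101 #108 #115 #122 #129 #136.
#101: 0→9
#108: 9→22
#115: 22→32
#122: 32→46
#129: 46→54
#136: 54→69
Sum = 9+22+32+46+54+69 = 232.
SPT (increasing processing time): #129 #101 #115 #108 #122 #136.
#129: 0→8
#101: 8→17
#115: 17→27
#108: 27→40
#122: 40→54
#136: 54→69
Sum = 8+17+27+40+54+69 = 215.
Difference = 232 − 215 = 17.

17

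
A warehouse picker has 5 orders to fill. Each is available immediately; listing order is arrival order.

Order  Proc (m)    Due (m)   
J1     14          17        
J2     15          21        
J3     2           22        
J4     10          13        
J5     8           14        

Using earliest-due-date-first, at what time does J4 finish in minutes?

EDD (increasing due date): J4 J5 J1 J2 J3.
J4: 0→10

10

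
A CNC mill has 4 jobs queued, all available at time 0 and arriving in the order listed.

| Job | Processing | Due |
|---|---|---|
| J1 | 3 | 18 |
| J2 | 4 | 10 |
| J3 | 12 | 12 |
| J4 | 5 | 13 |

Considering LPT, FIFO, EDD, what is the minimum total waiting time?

29

LPT (decreasing processing time): J3 J4 J2 J1.
J3: waits 0, runs 0→12
J4: waits 12, runs 12→17
J2: waits 17, runs 17→21
J1: waits 21, runs 21→24
Sum = 0+12+17+21 = 50.
FIFO (arrival order): J1 J2 J3 J4.
J1: waits 0, runs 0→3
J2: waits 3, runs 3→7
J3: waits 7, runs 7→19
J4: waits 19, runs 19→24
Sum = 0+3+7+19 = 29.
EDD (increasing due date): J2 J3 J4 J1.
J2: waits 0, runs 0→4
J3: waits 4, runs 4→16
J4: waits 16, runs 16→21
J1: waits 21, runs 21→24
Sum = 0+4+16+21 = 41.
LPT 50, FIFO 29, EDD 41 → minimum 29.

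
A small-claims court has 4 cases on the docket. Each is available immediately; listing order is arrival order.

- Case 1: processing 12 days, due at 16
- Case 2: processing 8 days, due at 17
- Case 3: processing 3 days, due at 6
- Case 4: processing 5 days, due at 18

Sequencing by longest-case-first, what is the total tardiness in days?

LPT (decreasing processing time): Case 1 Case 2 Case 4 Case 3.
Case 1: 0→12, due 16, tardiness 0
Case 2: 12→20, due 17, tardiness 3
Case 4: 20→25, due 18, tardiness 7
Case 3: 25→28, due 6, tardiness 22
Sum = 0+3+7+22 = 32.

32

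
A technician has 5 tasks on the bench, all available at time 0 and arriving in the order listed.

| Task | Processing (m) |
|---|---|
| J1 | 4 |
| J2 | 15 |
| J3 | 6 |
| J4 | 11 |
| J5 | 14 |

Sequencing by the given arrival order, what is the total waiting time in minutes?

84

FIFO (arrival order): J1 J2 J3 J4 J5.
J1: waits 0, runs 0→4
J2: waits 4, runs 4→19
J3: waits 19, runs 19→25
J4: waits 25, runs 25→36
J5: waits 36, runs 36→50
Sum = 0+4+19+25+36 = 84.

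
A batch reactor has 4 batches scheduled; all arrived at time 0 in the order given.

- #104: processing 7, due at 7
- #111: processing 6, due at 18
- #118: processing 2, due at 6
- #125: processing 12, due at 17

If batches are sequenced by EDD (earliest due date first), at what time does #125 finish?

EDD (increasing due date): #118 #104 #125 #111.
#118: 0→2
#104: 2→9
#125: 9→21

21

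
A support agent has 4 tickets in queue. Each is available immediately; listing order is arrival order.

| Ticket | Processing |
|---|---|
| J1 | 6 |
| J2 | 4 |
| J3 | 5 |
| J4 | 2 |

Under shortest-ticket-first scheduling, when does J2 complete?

6

SPT (increasing processing time): J4 J2 J3 J1.
J4: 0→2
J2: 2→6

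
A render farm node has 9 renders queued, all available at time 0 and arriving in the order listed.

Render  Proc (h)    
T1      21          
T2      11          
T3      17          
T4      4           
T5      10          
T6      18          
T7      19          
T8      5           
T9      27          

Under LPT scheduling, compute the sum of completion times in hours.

LPT (decreasing processing time): T9 T1 T7 T6 T3 T2 T5 T8 T4.
T9: 0→27
T1: 27→48
T7: 48→67
T6: 67→85
T3: 85→102
T2: 102→113
T5: 113→123
T8: 123→128
T4: 128→132
Sum = 27+48+67+85+102+113+123+128+132 = 825.

825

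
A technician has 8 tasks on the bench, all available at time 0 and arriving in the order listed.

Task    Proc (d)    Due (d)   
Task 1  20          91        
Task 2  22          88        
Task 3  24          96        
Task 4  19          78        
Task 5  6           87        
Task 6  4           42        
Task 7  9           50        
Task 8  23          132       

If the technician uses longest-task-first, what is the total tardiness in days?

218

LPT (decreasing processing time): Task 3 Task 8 Task 2 Task 1 Task 4 Task 7 Task 5 Task 6.
Task 3: 0→24, due 96, tardiness 0
Task 8: 24→47, due 132, tardiness 0
Task 2: 47→69, due 88, tardiness 0
Task 1: 69→89, due 91, tardiness 0
Task 4: 89→108, due 78, tardiness 30
Task 7: 108→117, due 50, tardiness 67
Task 5: 117→123, due 87, tardiness 36
Task 6: 123→127, due 42, tardiness 85
Sum = 0+0+0+0+30+67+36+85 = 218.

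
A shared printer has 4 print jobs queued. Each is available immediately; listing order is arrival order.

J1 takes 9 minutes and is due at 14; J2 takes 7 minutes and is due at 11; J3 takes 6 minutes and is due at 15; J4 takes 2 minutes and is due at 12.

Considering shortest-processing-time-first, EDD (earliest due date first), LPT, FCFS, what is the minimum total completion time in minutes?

SPT (increasing processing time): J4 J3 J2 J1.
J4: 0→2
J3: 2→8
J2: 8→15
J1: 15→24
Sum = 2+8+15+24 = 49.
EDD (increasing due date): J2 J4 J1 J3.
J2: 0→7
J4: 7→9
J1: 9→18
J3: 18→24
Sum = 7+9+18+24 = 58.
LPT (decreasing processing time): J1 J2 J3 J4.
J1: 0→9
J2: 9→16
J3: 16→22
J4: 22→24
Sum = 9+16+22+24 = 71.
FIFO (arrival order): J1 J2 J3 J4.
J1: 0→9
J2: 9→16
J3: 16→22
J4: 22→24
Sum = 9+16+22+24 = 71.
SPT 49, EDD 58, LPT 71, FIFO 71 → minimum 49.

49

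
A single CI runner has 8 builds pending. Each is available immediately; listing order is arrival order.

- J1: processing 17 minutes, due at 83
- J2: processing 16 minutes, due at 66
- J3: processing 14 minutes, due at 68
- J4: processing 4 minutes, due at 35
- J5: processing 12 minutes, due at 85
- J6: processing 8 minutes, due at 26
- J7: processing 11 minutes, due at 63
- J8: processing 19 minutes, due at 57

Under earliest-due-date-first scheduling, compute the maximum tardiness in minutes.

EDD (increasing due date): J6 J4 J8 J7 J2 J3 J1 J5.
J6: 0→8, due 26, tardiness 0
J4: 8→12, due 35, tardiness 0
J8: 12→31, due 57, tardiness 0
J7: 31→42, due 63, tardiness 0
J2: 42→58, due 66, tardiness 0
J3: 58→72, due 68, tardiness 4
J1: 72→89, due 83, tardiness 6
J5: 89→101, due 85, tardiness 16
Maximum = 16.

16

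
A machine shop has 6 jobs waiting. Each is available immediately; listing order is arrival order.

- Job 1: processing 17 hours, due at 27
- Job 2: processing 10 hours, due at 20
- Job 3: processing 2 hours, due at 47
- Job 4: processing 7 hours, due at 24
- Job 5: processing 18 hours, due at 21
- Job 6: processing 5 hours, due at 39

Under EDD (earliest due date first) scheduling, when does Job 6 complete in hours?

EDD (increasing due date): Job 2 Job 5 Job 4 Job 1 Job 6 Job 3.
Job 2: 0→10
Job 5: 10→28
Job 4: 28→35
Job 1: 35→52
Job 6: 52→57

57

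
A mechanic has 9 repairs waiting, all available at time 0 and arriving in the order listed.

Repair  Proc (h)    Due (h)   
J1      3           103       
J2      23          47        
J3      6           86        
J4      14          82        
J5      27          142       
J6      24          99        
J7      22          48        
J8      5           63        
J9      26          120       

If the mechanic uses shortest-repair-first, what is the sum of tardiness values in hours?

SPT (increasing processing time): J1 J8 J3 J4 J7 J2 J6 J9 J5.
J1: 0→3, due 103, tardiness 0
J8: 3→8, due 63, tardiness 0
J3: 8→14, due 86, tardiness 0
J4: 14→28, due 82, tardiness 0
J7: 28→50, due 48, tardiness 2
J2: 50→73, due 47, tardiness 26
J6: 73→97, due 99, tardiness 0
J9: 97→123, due 120, tardiness 3
J5: 123→150, due 142, tardiness 8
Sum = 0+0+0+0+2+26+0+3+8 = 39.

39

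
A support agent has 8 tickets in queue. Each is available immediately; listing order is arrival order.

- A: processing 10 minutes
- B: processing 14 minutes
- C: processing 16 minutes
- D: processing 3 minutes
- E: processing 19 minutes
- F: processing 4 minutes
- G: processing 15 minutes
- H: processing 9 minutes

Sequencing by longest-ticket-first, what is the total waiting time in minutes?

412

LPT (decreasing processing time): E C G B A H F D.
E: waits 0, runs 0→19
C: waits 19, runs 19→35
G: waits 35, runs 35→50
B: waits 50, runs 50→64
A: waits 64, runs 64→74
H: waits 74, runs 74→83
F: waits 83, runs 83→87
D: waits 87, runs 87→90
Sum = 0+19+35+50+64+74+83+87 = 412.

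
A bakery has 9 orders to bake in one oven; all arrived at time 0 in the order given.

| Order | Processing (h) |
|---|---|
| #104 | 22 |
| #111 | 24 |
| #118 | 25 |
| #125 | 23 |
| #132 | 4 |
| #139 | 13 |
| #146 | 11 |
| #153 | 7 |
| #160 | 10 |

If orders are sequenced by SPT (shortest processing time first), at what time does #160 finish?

21

SPT (increasing processing time): #132 #153 #160 #146 #139 #104 #125 #111 #118.
#132: 0→4
#153: 4→11
#160: 11→21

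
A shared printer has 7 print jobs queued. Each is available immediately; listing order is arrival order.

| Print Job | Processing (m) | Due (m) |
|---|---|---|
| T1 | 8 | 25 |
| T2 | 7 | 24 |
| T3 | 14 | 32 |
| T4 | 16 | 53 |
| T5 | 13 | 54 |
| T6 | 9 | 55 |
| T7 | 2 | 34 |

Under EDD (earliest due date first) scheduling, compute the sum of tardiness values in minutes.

20

EDD (increasing due date): T2 T1 T3 T7 T4 T5 T6.
T2: 0→7, due 24, tardiness 0
T1: 7→15, due 25, tardiness 0
T3: 15→29, due 32, tardiness 0
T7: 29→31, due 34, tardiness 0
T4: 31→47, due 53, tardiness 0
T5: 47→60, due 54, tardiness 6
T6: 60→69, due 55, tardiness 14
Sum = 0+0+0+0+0+6+14 = 20.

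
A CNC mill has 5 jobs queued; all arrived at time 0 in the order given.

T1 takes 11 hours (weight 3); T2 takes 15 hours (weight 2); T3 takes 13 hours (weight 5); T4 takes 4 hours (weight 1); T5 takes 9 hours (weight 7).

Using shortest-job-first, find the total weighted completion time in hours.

456

SPT (increasing processing time): T4 T5 T1 T3 T2.
T4: finishes 4, weight 1, w·C = 4
T5: finishes 13, weight 7, w·C = 91
T1: finishes 24, weight 3, w·C = 72
T3: finishes 37, weight 5, w·C = 185
T2: finishes 52, weight 2, w·C = 104
Sum = 4+91+72+185+104 = 456.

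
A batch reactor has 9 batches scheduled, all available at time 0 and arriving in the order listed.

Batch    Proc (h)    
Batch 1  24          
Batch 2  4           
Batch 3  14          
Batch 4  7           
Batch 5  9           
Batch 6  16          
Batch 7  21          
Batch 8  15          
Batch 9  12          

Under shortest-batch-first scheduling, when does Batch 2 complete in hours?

4

SPT (increasing processing time): Batch 2 Batch 4 Batch 5 Batch 9 Batch 3 Batch 8 Batch 6 Batch 7 Batch 1.
Batch 2: 0→4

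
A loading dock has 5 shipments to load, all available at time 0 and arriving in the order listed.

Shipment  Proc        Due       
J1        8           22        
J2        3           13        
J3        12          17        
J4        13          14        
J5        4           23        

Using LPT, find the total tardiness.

60

LPT (decreasing processing time): J4 J3 J1 J5 J2.
J4: 0→13, due 14, tardiness 0
J3: 13→25, due 17, tardiness 8
J1: 25→33, due 22, tardiness 11
J5: 33→37, due 23, tardiness 14
J2: 37→40, due 13, tardiness 27
Sum = 0+8+11+14+27 = 60.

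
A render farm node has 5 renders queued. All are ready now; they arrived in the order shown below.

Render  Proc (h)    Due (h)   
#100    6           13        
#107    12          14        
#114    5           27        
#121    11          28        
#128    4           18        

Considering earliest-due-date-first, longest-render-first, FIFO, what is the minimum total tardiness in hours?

EDD (increasing due date): #100 #107 #128 #114 #121.
#100: 0→6, due 13, tardiness 0
#107: 6→18, due 14, tardiness 4
#128: 18→22, due 18, tardiness 4
#114: 22→27, due 27, tardiness 0
#121: 27→38, due 28, tardiness 10
Sum = 0+4+4+0+10 = 18.
LPT (decreasing processing time): #107 #121 #100 #114 #128.
#107: 0→12, due 14, tardiness 0
#121: 12→23, due 28, tardiness 0
#100: 23→29, due 13, tardiness 16
#114: 29→34, due 27, tardiness 7
#128: 34→38, due 18, tardiness 20
Sum = 0+0+16+7+20 = 43.
FIFO (arrival order): #100 #107 #114 #121 #128.
#100: 0→6, due 13, tardiness 0
#107: 6→18, due 14, tardiness 4
#114: 18→23, due 27, tardiness 0
#121: 23→34, due 28, tardiness 6
#128: 34→38, due 18, tardiness 20
Sum = 0+4+0+6+20 = 30.
EDD 18, LPT 43, FIFO 30 → minimum 18.

18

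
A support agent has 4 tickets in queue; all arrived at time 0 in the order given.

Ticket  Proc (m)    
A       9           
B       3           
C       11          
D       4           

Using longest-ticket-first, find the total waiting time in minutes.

LPT (decreasing processing time): C A D B.
C: waits 0, runs 0→11
A: waits 11, runs 11→20
D: waits 20, runs 20→24
B: waits 24, runs 24→27
Sum = 0+11+20+24 = 55.

55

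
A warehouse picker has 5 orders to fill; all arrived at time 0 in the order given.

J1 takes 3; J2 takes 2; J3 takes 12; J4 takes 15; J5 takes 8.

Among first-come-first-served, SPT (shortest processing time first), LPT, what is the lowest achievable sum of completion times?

85

FIFO (arrival order): J1 J2 J3 J4 J5.
J1: 0→3
J2: 3→5
J3: 5→17
J4: 17→32
J5: 32→40
Sum = 3+5+17+32+40 = 97.
SPT (increasing processing time): J2 J1 J5 J3 J4.
J2: 0→2
J1: 2→5
J5: 5→13
J3: 13→25
J4: 25→40
Sum = 2+5+13+25+40 = 85.
LPT (decreasing processing time): J4 J3 J5 J1 J2.
J4: 0→15
J3: 15→27
J5: 27→35
J1: 35→38
J2: 38→40
Sum = 15+27+35+38+40 = 155.
FIFO 97, SPT 85, LPT 155 → minimum 85.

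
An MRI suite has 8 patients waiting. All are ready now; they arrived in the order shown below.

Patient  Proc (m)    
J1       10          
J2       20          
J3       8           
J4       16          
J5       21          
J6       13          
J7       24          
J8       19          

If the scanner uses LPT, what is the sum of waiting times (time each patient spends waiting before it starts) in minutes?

LPT (decreasing processing time): J7 J5 J2 J8 J4 J6 J1 J3.
J7: waits 0, runs 0→24
J5: waits 24, runs 24→45
J2: waits 45, runs 45→65
J8: waits 65, runs 65→84
J4: waits 84, runs 84→100
J6: waits 100, runs 100→113
J1: waits 113, runs 113→123
J3: waits 123, runs 123→131
Sum = 0+24+45+65+84+100+113+123 = 554.

554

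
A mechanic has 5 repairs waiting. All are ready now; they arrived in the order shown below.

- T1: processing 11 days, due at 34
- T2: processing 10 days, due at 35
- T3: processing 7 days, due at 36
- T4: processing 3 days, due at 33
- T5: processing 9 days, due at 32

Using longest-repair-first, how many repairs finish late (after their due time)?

LPT (decreasing processing time): T1 T2 T5 T3 T4.
T1: 0→11, due 34, tardiness 0
T2: 11→21, due 35, tardiness 0
T5: 21→30, due 32, tardiness 0
T3: 30→37, due 36, tardiness 1
T4: 37→40, due 33, tardiness 7
Late repairs: 2.

2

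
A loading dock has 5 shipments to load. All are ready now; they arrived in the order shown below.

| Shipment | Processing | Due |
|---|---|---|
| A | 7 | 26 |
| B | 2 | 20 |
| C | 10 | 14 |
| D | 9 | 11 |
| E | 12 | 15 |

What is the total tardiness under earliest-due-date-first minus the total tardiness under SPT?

2

EDD (increasing due date): D C E B A.
D: 0→9, due 11, tardiness 0
C: 9→19, due 14, tardiness 5
E: 19→31, due 15, tardiness 16
B: 31→33, due 20, tardiness 13
A: 33→40, due 26, tardiness 14
Sum = 0+5+16+13+14 = 48.
SPT (increasing processing time): B A D C E.
B: 0→2, due 20, tardiness 0
A: 2→9, due 26, tardiness 0
D: 9→18, due 11, tardiness 7
C: 18→28, due 14, tardiness 14
E: 28→40, due 15, tardiness 25
Sum = 0+0+7+14+25 = 46.
Difference = 48 − 46 = 2.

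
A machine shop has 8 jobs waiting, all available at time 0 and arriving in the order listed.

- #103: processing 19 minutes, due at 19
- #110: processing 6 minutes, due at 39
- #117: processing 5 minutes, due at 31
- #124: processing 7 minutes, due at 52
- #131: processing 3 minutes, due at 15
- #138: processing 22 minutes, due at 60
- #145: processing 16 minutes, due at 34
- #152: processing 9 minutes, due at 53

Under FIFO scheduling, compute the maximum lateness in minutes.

FIFO (arrival order): #103 #110 #117 #124 #131 #138 #145 #152.
#103: 0→19, due 19, lateness 0
#110: 19→25, due 39, lateness -14
#117: 25→30, due 31, lateness -1
#124: 30→37, due 52, lateness -15
#131: 37→40, due 15, lateness 25
#138: 40→62, due 60, lateness 2
#145: 62→78, due 34, lateness 44
#152: 78→87, due 53, lateness 34
Maximum = 44.

44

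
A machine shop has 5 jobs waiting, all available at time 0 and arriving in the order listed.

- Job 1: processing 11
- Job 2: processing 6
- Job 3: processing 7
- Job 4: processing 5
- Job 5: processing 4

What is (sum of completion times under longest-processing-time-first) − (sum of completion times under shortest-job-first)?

LPT (decreasing processing time): Job 1 Job 3 Job 2 Job 4 Job 5.
Job 1: 0→11
Job 3: 11→18
Job 2: 18→24
Job 4: 24→29
Job 5: 29→33
Sum = 11+18+24+29+33 = 115.
SPT (increasing processing time): Job 5 Job 4 Job 2 Job 3 Job 1.
Job 5: 0→4
Job 4: 4→9
Job 2: 9→15
Job 3: 15→22
Job 1: 22→33
Sum = 4+9+15+22+33 = 83.
Difference = 115 − 83 = 32.

32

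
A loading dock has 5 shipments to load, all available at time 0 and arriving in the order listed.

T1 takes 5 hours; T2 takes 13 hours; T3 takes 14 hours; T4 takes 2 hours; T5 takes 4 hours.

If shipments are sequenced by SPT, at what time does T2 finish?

SPT (increasing processing time): T4 T5 T1 T2 T3.
T4: 0→2
T5: 2→6
T1: 6→11
T2: 11→24

24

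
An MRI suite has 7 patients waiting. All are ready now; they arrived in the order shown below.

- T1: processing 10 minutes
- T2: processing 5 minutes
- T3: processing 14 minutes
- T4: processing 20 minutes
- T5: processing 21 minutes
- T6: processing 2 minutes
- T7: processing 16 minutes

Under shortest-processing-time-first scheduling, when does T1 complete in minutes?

17

SPT (increasing processing time): T6 T2 T1 T3 T7 T4 T5.
T6: 0→2
T2: 2→7
T1: 7→17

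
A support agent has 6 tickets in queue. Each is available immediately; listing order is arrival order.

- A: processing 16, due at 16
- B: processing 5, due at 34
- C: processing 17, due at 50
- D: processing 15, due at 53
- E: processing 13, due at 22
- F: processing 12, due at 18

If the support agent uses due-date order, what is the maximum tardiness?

25

EDD (increasing due date): A F E B C D.
A: 0→16, due 16, tardiness 0
F: 16→28, due 18, tardiness 10
E: 28→41, due 22, tardiness 19
B: 41→46, due 34, tardiness 12
C: 46→63, due 50, tardiness 13
D: 63→78, due 53, tardiness 25
Maximum = 25.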